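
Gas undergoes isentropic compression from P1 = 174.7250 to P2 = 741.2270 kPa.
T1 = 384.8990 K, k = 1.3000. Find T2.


(k-1)/k = 0.2308
(P2/P1)^exp = 1.3958
T2 = 384.8990 * 1.3958 = 537.2503 K

537.2503 K


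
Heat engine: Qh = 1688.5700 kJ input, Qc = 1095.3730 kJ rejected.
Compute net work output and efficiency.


W = 1688.5700 - 1095.3730 = 593.1970 kJ
eta = 593.1970 / 1688.5700 = 0.3513 = 35.1301%

W = 593.1970 kJ, eta = 35.1301%


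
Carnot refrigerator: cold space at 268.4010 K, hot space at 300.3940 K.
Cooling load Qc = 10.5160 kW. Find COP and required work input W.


COP = 268.4010 / 31.9930 = 8.3894
W = 10.5160 / 8.3894 = 1.2535 kW

COP = 8.3894, W = 1.2535 kW


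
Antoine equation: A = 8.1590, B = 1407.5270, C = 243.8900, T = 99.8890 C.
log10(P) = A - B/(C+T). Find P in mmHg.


C+T = 343.7790
B/(C+T) = 4.0943
log10(P) = 8.1590 - 4.0943 = 4.0647
P = 10^4.0647 = 11607.0381 mmHg

11607.0381 mmHg


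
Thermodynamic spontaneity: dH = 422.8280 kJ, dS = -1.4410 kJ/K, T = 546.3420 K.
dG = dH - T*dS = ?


T*dS = 546.3420 * -1.4410 = -787.2788 kJ
dG = 422.8280 + 787.2788 = 1210.1068 kJ (non-spontaneous)

dG = 1210.1068 kJ, non-spontaneous


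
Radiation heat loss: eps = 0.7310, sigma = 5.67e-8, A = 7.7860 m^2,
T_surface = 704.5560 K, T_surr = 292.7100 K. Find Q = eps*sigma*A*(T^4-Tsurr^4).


T^4 = 2.4641e+11
Tsurr^4 = 7.3409e+09
Q = 0.7310 * 5.67e-8 * 7.7860 * 2.3907e+11 = 77151.0978 W

77151.0978 W


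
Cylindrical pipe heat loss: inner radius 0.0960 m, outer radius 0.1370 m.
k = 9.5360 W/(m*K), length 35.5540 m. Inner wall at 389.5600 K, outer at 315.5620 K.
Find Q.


dT = 73.9980 K
ln(ro/ri) = 0.3556
Q = 2*pi*9.5360*35.5540*73.9980 / 0.3556 = 443254.1718 W

443254.1718 W


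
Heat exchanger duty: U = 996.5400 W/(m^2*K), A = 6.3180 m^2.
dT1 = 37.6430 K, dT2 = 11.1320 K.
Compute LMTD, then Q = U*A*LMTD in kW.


LMTD = 21.7602 K
Q = 996.5400 * 6.3180 * 21.7602 = 137005.4877 W = 137.0055 kW

137.0055 kW


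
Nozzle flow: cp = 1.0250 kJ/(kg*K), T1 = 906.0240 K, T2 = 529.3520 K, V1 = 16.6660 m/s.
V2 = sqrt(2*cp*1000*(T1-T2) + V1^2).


dT = 376.6720 K
2*cp*1000*dT = 772177.6000
V1^2 = 277.7556
V2 = sqrt(772455.3556) = 878.8944 m/s

878.8944 m/s


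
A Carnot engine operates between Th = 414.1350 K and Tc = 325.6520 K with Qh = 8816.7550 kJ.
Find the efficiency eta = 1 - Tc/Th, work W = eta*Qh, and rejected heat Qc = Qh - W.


eta = 1 - 325.6520/414.1350 = 0.2137
W = 0.2137 * 8816.7550 = 1883.7648 kJ
Qc = 8816.7550 - 1883.7648 = 6932.9902 kJ

eta = 21.3657%, W = 1883.7648 kJ, Qc = 6932.9902 kJ


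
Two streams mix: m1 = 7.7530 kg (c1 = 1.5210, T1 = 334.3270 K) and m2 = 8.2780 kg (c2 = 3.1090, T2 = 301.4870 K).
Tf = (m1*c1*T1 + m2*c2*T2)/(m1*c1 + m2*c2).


num = 11701.6491
den = 37.5286
Tf = 311.8060 K

311.8060 K


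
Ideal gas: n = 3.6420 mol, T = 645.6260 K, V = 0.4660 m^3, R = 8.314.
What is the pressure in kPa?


P = nRT/V = 3.6420 * 8.314 * 645.6260 / 0.4660
= 19549.2893 / 0.4660 = 41951.2646 Pa = 41.9513 kPa

41.9513 kPa


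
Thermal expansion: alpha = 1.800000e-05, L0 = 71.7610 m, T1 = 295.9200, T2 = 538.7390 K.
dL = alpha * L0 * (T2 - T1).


dT = 242.8190 K
dL = 1.800000e-05 * 71.7610 * 242.8190 = 0.313649 m
L_final = 72.074649 m

dL = 0.313649 m


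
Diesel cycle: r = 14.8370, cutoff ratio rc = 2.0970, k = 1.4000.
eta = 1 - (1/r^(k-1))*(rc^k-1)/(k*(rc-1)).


r^(k-1) = 2.9413
rc^k = 2.8199
eta = 0.5971 = 59.7115%

59.7115%


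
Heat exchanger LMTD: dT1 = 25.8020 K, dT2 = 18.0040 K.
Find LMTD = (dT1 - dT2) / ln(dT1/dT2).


dT1/dT2 = 1.4331
ln(dT1/dT2) = 0.3599
LMTD = 7.7980 / 0.3599 = 21.6697 K

21.6697 K


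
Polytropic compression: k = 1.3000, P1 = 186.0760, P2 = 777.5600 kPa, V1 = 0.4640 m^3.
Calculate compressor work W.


(k-1)/k = 0.2308
(P2/P1)^exp = 1.3910
W = 4.3333 * 186.0760 * 0.4640 * (1.3910 - 1) = 146.2762 kJ

146.2762 kJ


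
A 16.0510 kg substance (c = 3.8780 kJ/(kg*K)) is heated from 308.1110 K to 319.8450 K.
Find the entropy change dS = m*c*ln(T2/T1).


T2/T1 = 1.0381
ln(T2/T1) = 0.0374
dS = 16.0510 * 3.8780 * 0.0374 = 2.3265 kJ/K

2.3265 kJ/K


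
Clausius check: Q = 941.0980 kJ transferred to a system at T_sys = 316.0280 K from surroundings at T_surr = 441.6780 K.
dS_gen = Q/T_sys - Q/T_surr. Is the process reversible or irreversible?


dS_sys = 941.0980/316.0280 = 2.9779 kJ/K
dS_surr = -941.0980/441.6780 = -2.1307 kJ/K
dS_gen = 2.9779 - 2.1307 = 0.8472 kJ/K (irreversible)

dS_gen = 0.8472 kJ/K, irreversible


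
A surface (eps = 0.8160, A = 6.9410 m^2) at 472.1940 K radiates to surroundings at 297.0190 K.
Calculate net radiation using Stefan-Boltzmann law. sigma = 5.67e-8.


T^4 = 4.9714e+10
Tsurr^4 = 7.7828e+09
Q = 0.8160 * 5.67e-8 * 6.9410 * 4.1932e+10 = 13465.9219 W

13465.9219 W


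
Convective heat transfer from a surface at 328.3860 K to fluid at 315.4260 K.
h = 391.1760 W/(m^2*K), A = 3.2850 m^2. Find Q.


dT = 12.9600 K
Q = 391.1760 * 3.2850 * 12.9600 = 16653.7706 W

16653.7706 W


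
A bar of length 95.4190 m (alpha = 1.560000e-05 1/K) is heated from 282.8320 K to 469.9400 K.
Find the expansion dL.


dT = 187.1080 K
dL = 1.560000e-05 * 95.4190 * 187.1080 = 0.278517 m
L_final = 95.697517 m

dL = 0.278517 m


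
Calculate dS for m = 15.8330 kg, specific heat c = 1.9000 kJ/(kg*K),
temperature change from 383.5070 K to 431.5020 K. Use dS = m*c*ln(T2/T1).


T2/T1 = 1.1251
ln(T2/T1) = 0.1179
dS = 15.8330 * 1.9000 * 0.1179 = 3.5472 kJ/K

3.5472 kJ/K


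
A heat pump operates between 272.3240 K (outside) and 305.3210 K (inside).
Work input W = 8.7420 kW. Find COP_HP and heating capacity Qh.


COP = 305.3210 / 32.9970 = 9.2530
Qh = 9.2530 * 8.7420 = 80.8897 kW

COP = 9.2530, Qh = 80.8897 kW


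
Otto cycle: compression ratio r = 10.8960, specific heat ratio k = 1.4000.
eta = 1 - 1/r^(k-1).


r^(k-1) = 2.5996
eta = 1 - 1/2.5996 = 0.6153 = 61.5326%

61.5326%


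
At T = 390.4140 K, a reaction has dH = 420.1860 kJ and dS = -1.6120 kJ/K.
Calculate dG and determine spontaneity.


T*dS = 390.4140 * -1.6120 = -629.3474 kJ
dG = 420.1860 + 629.3474 = 1049.5334 kJ (non-spontaneous)

dG = 1049.5334 kJ, non-spontaneous


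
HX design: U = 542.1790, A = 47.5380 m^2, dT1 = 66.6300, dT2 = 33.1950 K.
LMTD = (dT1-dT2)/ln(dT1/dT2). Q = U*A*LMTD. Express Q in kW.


LMTD = 47.9867 K
Q = 542.1790 * 47.5380 * 47.9867 = 1236814.0724 W = 1236.8141 kW

1236.8141 kW


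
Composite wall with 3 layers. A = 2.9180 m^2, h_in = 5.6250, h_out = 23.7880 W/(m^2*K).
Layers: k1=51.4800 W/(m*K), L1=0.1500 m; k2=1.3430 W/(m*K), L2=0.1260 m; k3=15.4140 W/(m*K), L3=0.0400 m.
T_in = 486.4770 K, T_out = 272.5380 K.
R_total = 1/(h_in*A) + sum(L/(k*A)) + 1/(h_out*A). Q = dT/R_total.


R_conv_in = 1/(5.6250*2.9180) = 0.0609
R_1 = 0.1500/(51.4800*2.9180) = 0.0010
R_2 = 0.1260/(1.3430*2.9180) = 0.0322
R_3 = 0.0400/(15.4140*2.9180) = 0.0009
R_conv_out = 1/(23.7880*2.9180) = 0.0144
R_total = 0.1094 K/W
Q = 213.9390 / 0.1094 = 1956.0864 W

R_total = 0.1094 K/W, Q = 1956.0864 W


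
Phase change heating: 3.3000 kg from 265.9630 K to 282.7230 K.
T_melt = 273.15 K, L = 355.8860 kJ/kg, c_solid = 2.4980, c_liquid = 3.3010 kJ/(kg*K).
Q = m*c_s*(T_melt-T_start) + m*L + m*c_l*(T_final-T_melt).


Q1 (sensible, solid) = 3.3000 * 2.4980 * 7.1870 = 59.2453 kJ
Q2 (latent) = 3.3000 * 355.8860 = 1174.4238 kJ
Q3 (sensible, liquid) = 3.3000 * 3.3010 * 9.5730 = 104.2816 kJ
Q_total = 1337.9507 kJ

1337.9507 kJ


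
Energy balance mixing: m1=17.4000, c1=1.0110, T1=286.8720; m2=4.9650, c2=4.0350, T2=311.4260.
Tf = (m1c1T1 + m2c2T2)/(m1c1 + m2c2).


num = 11285.5185
den = 37.6252
Tf = 299.9459 K

299.9459 K


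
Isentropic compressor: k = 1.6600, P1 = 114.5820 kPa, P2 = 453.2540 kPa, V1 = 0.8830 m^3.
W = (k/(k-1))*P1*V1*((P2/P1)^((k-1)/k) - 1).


(k-1)/k = 0.3976
(P2/P1)^exp = 1.7276
W = 2.5152 * 114.5820 * 0.8830 * (1.7276 - 1) = 185.1623 kJ

185.1623 kJ


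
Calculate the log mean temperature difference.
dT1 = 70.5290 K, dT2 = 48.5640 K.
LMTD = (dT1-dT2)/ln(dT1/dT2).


dT1/dT2 = 1.4523
ln(dT1/dT2) = 0.3731
LMTD = 21.9650 / 0.3731 = 58.8651 K

58.8651 K


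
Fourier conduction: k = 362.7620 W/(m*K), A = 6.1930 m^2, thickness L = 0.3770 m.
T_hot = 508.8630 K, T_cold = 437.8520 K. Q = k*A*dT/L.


dT = 71.0110 K
Q = 362.7620 * 6.1930 * 71.0110 / 0.3770 = 423162.4725 W

423162.4725 W


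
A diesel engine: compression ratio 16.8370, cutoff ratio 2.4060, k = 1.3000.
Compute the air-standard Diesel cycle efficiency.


r^(k-1) = 2.3328
rc^k = 3.1310
eta = 0.5002 = 50.0222%

50.0222%


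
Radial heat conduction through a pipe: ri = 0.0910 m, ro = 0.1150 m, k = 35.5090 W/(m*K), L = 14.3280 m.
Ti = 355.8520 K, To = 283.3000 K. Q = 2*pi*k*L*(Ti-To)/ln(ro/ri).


dT = 72.5520 K
ln(ro/ri) = 0.2341
Q = 2*pi*35.5090*14.3280*72.5520 / 0.2341 = 990837.9961 W

990837.9961 W


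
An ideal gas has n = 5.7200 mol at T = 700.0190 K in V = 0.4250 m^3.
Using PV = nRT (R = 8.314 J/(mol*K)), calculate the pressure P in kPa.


P = nRT/V = 5.7200 * 8.314 * 700.0190 / 0.4250
= 33290.1596 / 0.4250 = 78329.7872 Pa = 78.3298 kPa

78.3298 kPa


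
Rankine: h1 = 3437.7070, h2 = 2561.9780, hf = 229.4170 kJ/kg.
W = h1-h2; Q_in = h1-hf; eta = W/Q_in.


W = 875.7290 kJ/kg
Q_in = 3208.2900 kJ/kg
eta = 0.2730 = 27.2958%

eta = 27.2958%


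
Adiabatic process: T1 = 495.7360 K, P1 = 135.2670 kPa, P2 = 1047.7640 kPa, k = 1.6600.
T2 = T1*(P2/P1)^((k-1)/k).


(k-1)/k = 0.3976
(P2/P1)^exp = 2.2568
T2 = 495.7360 * 2.2568 = 1118.7596 K

1118.7596 K


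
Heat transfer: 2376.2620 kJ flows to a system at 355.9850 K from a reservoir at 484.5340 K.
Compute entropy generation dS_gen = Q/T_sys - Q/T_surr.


dS_sys = 2376.2620/355.9850 = 6.6752 kJ/K
dS_surr = -2376.2620/484.5340 = -4.9042 kJ/K
dS_gen = 6.6752 - 4.9042 = 1.7710 kJ/K (irreversible)

dS_gen = 1.7710 kJ/K, irreversible


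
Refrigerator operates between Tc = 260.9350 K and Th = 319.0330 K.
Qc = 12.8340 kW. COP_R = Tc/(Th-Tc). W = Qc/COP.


COP = 260.9350 / 58.0980 = 4.4913
W = 12.8340 / 4.4913 = 2.8575 kW

COP = 4.4913, W = 2.8575 kW


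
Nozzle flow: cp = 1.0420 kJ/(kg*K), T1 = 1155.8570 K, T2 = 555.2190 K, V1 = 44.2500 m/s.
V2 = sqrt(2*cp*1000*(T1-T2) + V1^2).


dT = 600.6380 K
2*cp*1000*dT = 1251729.5920
V1^2 = 1958.0625
V2 = sqrt(1253687.6545) = 1119.6819 m/s

1119.6819 m/s


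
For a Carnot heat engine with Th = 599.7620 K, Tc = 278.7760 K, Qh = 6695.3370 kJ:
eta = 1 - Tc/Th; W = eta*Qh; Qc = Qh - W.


eta = 1 - 278.7760/599.7620 = 0.5352
W = 0.5352 * 6695.3370 = 3583.2704 kJ
Qc = 6695.3370 - 3583.2704 = 3112.0666 kJ

eta = 53.5189%, W = 3583.2704 kJ, Qc = 3112.0666 kJ


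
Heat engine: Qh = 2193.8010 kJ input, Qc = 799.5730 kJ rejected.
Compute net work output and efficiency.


W = 2193.8010 - 799.5730 = 1394.2280 kJ
eta = 1394.2280 / 2193.8010 = 0.6355 = 63.5531%

W = 1394.2280 kJ, eta = 63.5531%


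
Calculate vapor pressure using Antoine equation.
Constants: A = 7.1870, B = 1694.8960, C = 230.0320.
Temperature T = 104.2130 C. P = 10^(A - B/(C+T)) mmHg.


C+T = 334.2450
B/(C+T) = 5.0708
log10(P) = 7.1870 - 5.0708 = 2.1162
P = 10^2.1162 = 130.6714 mmHg

130.6714 mmHg


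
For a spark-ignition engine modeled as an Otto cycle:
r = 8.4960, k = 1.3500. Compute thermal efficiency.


r^(k-1) = 2.1146
eta = 1 - 1/2.1146 = 0.5271 = 52.7094%

52.7094%


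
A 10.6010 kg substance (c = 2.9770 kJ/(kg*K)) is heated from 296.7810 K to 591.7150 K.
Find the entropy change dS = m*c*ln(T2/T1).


T2/T1 = 1.9938
ln(T2/T1) = 0.6900
dS = 10.6010 * 2.9770 * 0.6900 = 21.7768 kJ/K

21.7768 kJ/K


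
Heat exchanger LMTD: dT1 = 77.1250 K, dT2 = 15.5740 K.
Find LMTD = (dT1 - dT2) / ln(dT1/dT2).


dT1/dT2 = 4.9522
ln(dT1/dT2) = 1.5998
LMTD = 61.5510 / 1.5998 = 38.4736 K

38.4736 K


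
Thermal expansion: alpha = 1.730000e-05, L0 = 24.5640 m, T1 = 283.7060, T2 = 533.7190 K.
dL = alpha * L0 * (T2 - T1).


dT = 250.0130 K
dL = 1.730000e-05 * 24.5640 * 250.0130 = 0.106245 m
L_final = 24.670245 m

dL = 0.106245 m


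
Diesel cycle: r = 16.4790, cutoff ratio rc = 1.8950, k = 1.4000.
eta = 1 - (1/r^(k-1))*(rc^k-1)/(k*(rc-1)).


r^(k-1) = 3.0674
rc^k = 2.4471
eta = 0.6235 = 62.3489%

62.3489%


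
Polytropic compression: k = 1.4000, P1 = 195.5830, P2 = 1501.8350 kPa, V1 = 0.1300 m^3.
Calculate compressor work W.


(k-1)/k = 0.2857
(P2/P1)^exp = 1.7904
W = 3.5000 * 195.5830 * 0.1300 * (1.7904 - 1) = 70.3343 kJ

70.3343 kJ


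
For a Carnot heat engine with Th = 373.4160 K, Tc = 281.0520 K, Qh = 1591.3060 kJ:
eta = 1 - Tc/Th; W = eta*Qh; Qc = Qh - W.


eta = 1 - 281.0520/373.4160 = 0.2473
W = 0.2473 * 1591.3060 = 393.6076 kJ
Qc = 1591.3060 - 393.6076 = 1197.6984 kJ

eta = 24.7349%, W = 393.6076 kJ, Qc = 1197.6984 kJ


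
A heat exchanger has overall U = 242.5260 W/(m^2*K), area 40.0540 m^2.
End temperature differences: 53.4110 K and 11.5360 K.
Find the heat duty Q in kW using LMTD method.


LMTD = 27.3238 K
Q = 242.5260 * 40.0540 * 27.3238 = 265427.5673 W = 265.4276 kW

265.4276 kW


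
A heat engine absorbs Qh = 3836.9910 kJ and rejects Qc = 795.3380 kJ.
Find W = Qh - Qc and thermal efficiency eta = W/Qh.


W = 3836.9910 - 795.3380 = 3041.6530 kJ
eta = 3041.6530 / 3836.9910 = 0.7927 = 79.2718%

W = 3041.6530 kJ, eta = 79.2718%


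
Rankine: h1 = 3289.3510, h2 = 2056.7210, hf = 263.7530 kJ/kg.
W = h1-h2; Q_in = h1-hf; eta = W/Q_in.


W = 1232.6300 kJ/kg
Q_in = 3025.5980 kJ/kg
eta = 0.4074 = 40.7400%

eta = 40.7400%


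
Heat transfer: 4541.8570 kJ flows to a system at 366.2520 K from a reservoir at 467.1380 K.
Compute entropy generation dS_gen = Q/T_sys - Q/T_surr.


dS_sys = 4541.8570/366.2520 = 12.4009 kJ/K
dS_surr = -4541.8570/467.1380 = -9.7227 kJ/K
dS_gen = 12.4009 - 9.7227 = 2.6782 kJ/K (irreversible)

dS_gen = 2.6782 kJ/K, irreversible


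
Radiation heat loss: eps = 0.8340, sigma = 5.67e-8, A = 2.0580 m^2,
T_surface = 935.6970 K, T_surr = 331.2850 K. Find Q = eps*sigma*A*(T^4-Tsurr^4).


T^4 = 7.6655e+11
Tsurr^4 = 1.2045e+10
Q = 0.8340 * 5.67e-8 * 2.0580 * 7.5451e+11 = 73427.2165 W

73427.2165 W


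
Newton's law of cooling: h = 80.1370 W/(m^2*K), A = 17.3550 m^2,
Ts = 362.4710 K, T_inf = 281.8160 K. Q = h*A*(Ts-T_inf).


dT = 80.6550 K
Q = 80.1370 * 17.3550 * 80.6550 = 112173.1702 W

112173.1702 W


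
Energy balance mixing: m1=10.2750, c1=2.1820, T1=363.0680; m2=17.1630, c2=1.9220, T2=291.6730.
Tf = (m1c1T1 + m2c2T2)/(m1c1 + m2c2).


num = 17761.5034
den = 55.4073
Tf = 320.5623 K

320.5623 K


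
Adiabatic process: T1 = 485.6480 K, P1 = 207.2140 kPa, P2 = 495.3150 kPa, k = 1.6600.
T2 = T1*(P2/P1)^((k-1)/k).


(k-1)/k = 0.3976
(P2/P1)^exp = 1.4141
T2 = 485.6480 * 1.4141 = 686.7436 K

686.7436 K


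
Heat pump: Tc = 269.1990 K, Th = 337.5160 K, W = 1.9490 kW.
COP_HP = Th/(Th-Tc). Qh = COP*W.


COP = 337.5160 / 68.3170 = 4.9404
Qh = 4.9404 * 1.9490 = 9.6289 kW

COP = 4.9404, Qh = 9.6289 kW


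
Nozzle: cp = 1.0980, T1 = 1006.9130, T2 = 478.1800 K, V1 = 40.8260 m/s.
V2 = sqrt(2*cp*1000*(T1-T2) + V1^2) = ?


dT = 528.7330 K
2*cp*1000*dT = 1161097.6680
V1^2 = 1666.7623
V2 = sqrt(1162764.4303) = 1078.3156 m/s

1078.3156 m/s


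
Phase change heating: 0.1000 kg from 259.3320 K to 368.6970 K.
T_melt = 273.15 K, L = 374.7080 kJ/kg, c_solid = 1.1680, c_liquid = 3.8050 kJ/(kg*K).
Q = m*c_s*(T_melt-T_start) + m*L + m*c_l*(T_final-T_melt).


Q1 (sensible, solid) = 0.1000 * 1.1680 * 13.8180 = 1.6139 kJ
Q2 (latent) = 0.1000 * 374.7080 = 37.4708 kJ
Q3 (sensible, liquid) = 0.1000 * 3.8050 * 95.5470 = 36.3556 kJ
Q_total = 75.4404 kJ

75.4404 kJ


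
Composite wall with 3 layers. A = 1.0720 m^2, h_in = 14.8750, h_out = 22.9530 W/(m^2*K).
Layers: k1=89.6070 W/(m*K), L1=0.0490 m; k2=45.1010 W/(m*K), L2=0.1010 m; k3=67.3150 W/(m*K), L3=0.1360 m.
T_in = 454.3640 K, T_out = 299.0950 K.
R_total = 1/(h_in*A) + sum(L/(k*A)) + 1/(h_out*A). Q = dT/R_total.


R_conv_in = 1/(14.8750*1.0720) = 0.0627
R_1 = 0.0490/(89.6070*1.0720) = 0.0005
R_2 = 0.1010/(45.1010*1.0720) = 0.0021
R_3 = 0.1360/(67.3150*1.0720) = 0.0019
R_conv_out = 1/(22.9530*1.0720) = 0.0406
R_total = 0.1078 K/W
Q = 155.2690 / 0.1078 = 1439.8550 W

R_total = 0.1078 K/W, Q = 1439.8550 W


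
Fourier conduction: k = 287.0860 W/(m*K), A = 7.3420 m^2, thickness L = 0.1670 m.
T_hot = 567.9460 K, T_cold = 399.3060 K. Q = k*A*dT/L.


dT = 168.6400 K
Q = 287.0860 * 7.3420 * 168.6400 / 0.1670 = 2128484.6220 W

2128484.6220 W


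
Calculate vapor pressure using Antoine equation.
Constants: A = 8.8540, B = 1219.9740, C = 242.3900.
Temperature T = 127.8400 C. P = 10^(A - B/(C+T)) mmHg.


C+T = 370.2300
B/(C+T) = 3.2952
log10(P) = 8.8540 - 3.2952 = 5.5588
P = 10^5.5588 = 362093.9990 mmHg

362093.9990 mmHg


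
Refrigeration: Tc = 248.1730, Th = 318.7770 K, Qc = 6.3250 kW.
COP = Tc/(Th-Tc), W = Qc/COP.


COP = 248.1730 / 70.6040 = 3.5150
W = 6.3250 / 3.5150 = 1.7994 kW

COP = 3.5150, W = 1.7994 kW


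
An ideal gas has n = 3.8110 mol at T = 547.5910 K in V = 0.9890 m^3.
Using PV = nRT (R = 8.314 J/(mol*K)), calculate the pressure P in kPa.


P = nRT/V = 3.8110 * 8.314 * 547.5910 / 0.9890
= 17350.2314 / 0.9890 = 17543.2066 Pa = 17.5432 kPa

17.5432 kPa


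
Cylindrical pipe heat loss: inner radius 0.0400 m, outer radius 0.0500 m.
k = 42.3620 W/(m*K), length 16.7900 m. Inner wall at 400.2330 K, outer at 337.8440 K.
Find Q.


dT = 62.3890 K
ln(ro/ri) = 0.2231
Q = 2*pi*42.3620*16.7900*62.3890 / 0.2231 = 1249484.0149 W

1249484.0149 W


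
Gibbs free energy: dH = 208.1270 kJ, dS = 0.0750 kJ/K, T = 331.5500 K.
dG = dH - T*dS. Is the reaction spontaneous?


T*dS = 331.5500 * 0.0750 = 24.8663 kJ
dG = 208.1270 - 24.8663 = 183.2608 kJ (non-spontaneous)

dG = 183.2608 kJ, non-spontaneous


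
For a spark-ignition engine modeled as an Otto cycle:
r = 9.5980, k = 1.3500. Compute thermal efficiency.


r^(k-1) = 2.2068
eta = 1 - 1/2.2068 = 0.5469 = 54.6855%

54.6855%


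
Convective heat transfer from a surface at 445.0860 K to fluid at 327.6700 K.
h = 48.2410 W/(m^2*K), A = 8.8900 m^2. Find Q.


dT = 117.4160 K
Q = 48.2410 * 8.8900 * 117.4160 = 50355.3181 W

50355.3181 W


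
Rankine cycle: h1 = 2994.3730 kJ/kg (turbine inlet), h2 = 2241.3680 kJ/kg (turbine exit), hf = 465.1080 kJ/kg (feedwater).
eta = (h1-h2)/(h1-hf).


W = 753.0050 kJ/kg
Q_in = 2529.2650 kJ/kg
eta = 0.2977 = 29.7717%

eta = 29.7717%


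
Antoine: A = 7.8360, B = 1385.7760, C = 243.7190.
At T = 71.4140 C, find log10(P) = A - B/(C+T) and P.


C+T = 315.1330
B/(C+T) = 4.3974
log10(P) = 7.8360 - 4.3974 = 3.4386
P = 10^3.4386 = 2745.1609 mmHg

2745.1609 mmHg


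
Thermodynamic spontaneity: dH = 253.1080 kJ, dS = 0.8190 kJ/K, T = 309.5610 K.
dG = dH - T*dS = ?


T*dS = 309.5610 * 0.8190 = 253.5305 kJ
dG = 253.1080 - 253.5305 = -0.4225 kJ (spontaneous)

dG = -0.4225 kJ, spontaneous


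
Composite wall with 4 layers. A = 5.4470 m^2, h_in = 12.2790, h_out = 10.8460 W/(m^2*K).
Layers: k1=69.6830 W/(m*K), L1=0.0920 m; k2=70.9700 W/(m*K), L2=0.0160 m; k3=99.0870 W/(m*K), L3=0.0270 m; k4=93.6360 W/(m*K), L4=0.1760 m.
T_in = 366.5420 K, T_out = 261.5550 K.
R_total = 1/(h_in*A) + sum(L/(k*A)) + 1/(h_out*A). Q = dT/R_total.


R_conv_in = 1/(12.2790*5.4470) = 0.0150
R_1 = 0.0920/(69.6830*5.4470) = 0.0002
R_2 = 0.0160/(70.9700*5.4470) = 4.1389e-05
R_3 = 0.0270/(99.0870*5.4470) = 5.0025e-05
R_4 = 0.1760/(93.6360*5.4470) = 0.0003
R_conv_out = 1/(10.8460*5.4470) = 0.0169
R_total = 0.0326 K/W
Q = 104.9870 / 0.0326 = 3224.7211 W

R_total = 0.0326 K/W, Q = 3224.7211 W


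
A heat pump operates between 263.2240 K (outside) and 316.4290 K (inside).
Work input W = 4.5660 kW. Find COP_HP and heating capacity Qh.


COP = 316.4290 / 53.2050 = 5.9474
Qh = 5.9474 * 4.5660 = 27.1556 kW

COP = 5.9474, Qh = 27.1556 kW


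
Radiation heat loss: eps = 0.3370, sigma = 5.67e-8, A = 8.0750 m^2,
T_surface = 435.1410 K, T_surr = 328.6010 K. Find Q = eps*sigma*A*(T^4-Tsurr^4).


T^4 = 3.5853e+10
Tsurr^4 = 1.1659e+10
Q = 0.3370 * 5.67e-8 * 8.0750 * 2.4193e+10 = 3732.9158 W

3732.9158 W


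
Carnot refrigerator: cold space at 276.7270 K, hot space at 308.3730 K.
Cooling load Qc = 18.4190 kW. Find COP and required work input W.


COP = 276.7270 / 31.6460 = 8.7445
W = 18.4190 / 8.7445 = 2.1064 kW

COP = 8.7445, W = 2.1064 kW


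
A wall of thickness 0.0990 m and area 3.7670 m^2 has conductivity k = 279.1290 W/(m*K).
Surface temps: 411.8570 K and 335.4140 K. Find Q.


dT = 76.4430 K
Q = 279.1290 * 3.7670 * 76.4430 / 0.0990 = 811901.0590 W

811901.0590 W


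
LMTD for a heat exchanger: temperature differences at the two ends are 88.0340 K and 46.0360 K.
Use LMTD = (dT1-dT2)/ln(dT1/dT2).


dT1/dT2 = 1.9123
ln(dT1/dT2) = 0.6483
LMTD = 41.9980 / 0.6483 = 64.7818 K

64.7818 K


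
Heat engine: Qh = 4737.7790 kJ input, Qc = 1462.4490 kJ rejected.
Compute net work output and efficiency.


W = 4737.7790 - 1462.4490 = 3275.3300 kJ
eta = 3275.3300 / 4737.7790 = 0.6913 = 69.1322%

W = 3275.3300 kJ, eta = 69.1322%


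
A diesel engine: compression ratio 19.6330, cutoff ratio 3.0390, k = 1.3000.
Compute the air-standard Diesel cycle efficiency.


r^(k-1) = 2.4428
rc^k = 4.2418
eta = 0.4994 = 49.9356%

49.9356%


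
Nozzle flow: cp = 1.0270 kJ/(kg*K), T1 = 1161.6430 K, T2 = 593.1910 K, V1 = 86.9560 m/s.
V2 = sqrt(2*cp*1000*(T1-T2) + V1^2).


dT = 568.4520 K
2*cp*1000*dT = 1167600.4080
V1^2 = 7561.3459
V2 = sqrt(1175161.7539) = 1084.0488 m/s

1084.0488 m/s


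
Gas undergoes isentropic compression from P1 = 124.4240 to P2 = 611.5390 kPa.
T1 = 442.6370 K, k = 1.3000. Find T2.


(k-1)/k = 0.2308
(P2/P1)^exp = 1.4440
T2 = 442.6370 * 1.4440 = 639.1889 K

639.1889 K


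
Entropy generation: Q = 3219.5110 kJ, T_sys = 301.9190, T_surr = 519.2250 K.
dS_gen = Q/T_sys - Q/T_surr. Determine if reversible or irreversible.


dS_sys = 3219.5110/301.9190 = 10.6635 kJ/K
dS_surr = -3219.5110/519.2250 = -6.2006 kJ/K
dS_gen = 10.6635 - 6.2006 = 4.4629 kJ/K (irreversible)

dS_gen = 4.4629 kJ/K, irreversible


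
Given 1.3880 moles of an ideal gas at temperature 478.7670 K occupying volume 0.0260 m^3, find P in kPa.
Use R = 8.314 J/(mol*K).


P = nRT/V = 1.3880 * 8.314 * 478.7670 / 0.0260
= 5524.8907 / 0.0260 = 212495.7980 Pa = 212.4958 kPa

212.4958 kPa


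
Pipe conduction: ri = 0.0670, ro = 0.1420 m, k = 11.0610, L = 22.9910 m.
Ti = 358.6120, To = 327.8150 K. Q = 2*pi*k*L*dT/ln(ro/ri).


dT = 30.7970 K
ln(ro/ri) = 0.7511
Q = 2*pi*11.0610*22.9910*30.7970 / 0.7511 = 65512.3021 W

65512.3021 W


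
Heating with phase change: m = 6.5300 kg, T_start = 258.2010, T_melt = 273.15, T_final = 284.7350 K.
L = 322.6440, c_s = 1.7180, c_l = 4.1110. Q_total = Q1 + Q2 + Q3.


Q1 (sensible, solid) = 6.5300 * 1.7180 * 14.9490 = 167.7060 kJ
Q2 (latent) = 6.5300 * 322.6440 = 2106.8653 kJ
Q3 (sensible, liquid) = 6.5300 * 4.1110 * 11.5850 = 310.9974 kJ
Q_total = 2585.5686 kJ

2585.5686 kJ


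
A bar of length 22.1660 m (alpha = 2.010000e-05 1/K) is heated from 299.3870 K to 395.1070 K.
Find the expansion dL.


dT = 95.7200 K
dL = 2.010000e-05 * 22.1660 * 95.7200 = 0.042647 m
L_final = 22.208647 m

dL = 0.042647 m


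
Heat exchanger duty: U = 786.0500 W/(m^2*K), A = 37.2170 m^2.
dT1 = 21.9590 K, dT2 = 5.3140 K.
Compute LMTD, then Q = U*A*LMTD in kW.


LMTD = 11.7315 K
Q = 786.0500 * 37.2170 * 11.7315 = 343197.6366 W = 343.1976 kW

343.1976 kW


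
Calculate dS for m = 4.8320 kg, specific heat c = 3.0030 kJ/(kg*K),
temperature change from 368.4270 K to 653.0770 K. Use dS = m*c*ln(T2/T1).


T2/T1 = 1.7726
ln(T2/T1) = 0.5725
dS = 4.8320 * 3.0030 * 0.5725 = 8.3066 kJ/K

8.3066 kJ/K


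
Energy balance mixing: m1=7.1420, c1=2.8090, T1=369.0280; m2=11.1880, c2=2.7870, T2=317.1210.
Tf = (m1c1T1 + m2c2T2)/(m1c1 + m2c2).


num = 17291.5307
den = 51.2428
Tf = 337.4429 K

337.4429 K


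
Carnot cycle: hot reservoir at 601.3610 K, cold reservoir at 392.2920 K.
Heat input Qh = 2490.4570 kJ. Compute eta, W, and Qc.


eta = 1 - 392.2920/601.3610 = 0.3477
W = 0.3477 * 2490.4570 = 865.8316 kJ
Qc = 2490.4570 - 865.8316 = 1624.6254 kJ

eta = 34.7660%, W = 865.8316 kJ, Qc = 1624.6254 kJ


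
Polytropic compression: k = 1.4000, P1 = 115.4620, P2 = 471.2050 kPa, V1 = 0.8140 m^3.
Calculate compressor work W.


(k-1)/k = 0.2857
(P2/P1)^exp = 1.4945
W = 3.5000 * 115.4620 * 0.8140 * (1.4945 - 1) = 162.6777 kJ

162.6777 kJ


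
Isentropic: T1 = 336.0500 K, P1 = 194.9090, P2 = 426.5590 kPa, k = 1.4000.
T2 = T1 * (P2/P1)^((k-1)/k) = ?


(k-1)/k = 0.2857
(P2/P1)^exp = 1.2508
T2 = 336.0500 * 1.2508 = 420.3285 K

420.3285 K


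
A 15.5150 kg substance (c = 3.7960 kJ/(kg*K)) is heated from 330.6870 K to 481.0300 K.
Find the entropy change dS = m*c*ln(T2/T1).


T2/T1 = 1.4546
ln(T2/T1) = 0.3748
dS = 15.5150 * 3.7960 * 0.3748 = 22.0713 kJ/K

22.0713 kJ/K


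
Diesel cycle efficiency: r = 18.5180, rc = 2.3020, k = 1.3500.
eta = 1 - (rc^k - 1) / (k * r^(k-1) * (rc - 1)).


r^(k-1) = 2.7775
rc^k = 3.0821
eta = 0.5735 = 57.3526%

57.3526%


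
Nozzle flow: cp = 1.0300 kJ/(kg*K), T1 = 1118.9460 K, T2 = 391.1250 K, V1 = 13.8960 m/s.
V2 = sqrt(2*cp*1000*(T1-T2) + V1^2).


dT = 727.8210 K
2*cp*1000*dT = 1499311.2600
V1^2 = 193.0988
V2 = sqrt(1499504.3588) = 1224.5425 m/s

1224.5425 m/s


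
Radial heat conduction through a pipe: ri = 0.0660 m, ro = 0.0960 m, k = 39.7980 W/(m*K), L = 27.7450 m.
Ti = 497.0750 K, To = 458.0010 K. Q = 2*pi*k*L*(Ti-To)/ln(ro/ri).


dT = 39.0740 K
ln(ro/ri) = 0.3747
Q = 2*pi*39.7980*27.7450*39.0740 / 0.3747 = 723498.4695 W

723498.4695 W


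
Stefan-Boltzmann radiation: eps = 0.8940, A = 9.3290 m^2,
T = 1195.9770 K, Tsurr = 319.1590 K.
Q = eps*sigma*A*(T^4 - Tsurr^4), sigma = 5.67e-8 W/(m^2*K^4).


T^4 = 2.0459e+12
Tsurr^4 = 1.0376e+10
Q = 0.8940 * 5.67e-8 * 9.3290 * 2.0356e+12 = 962584.4687 W

962584.4687 W


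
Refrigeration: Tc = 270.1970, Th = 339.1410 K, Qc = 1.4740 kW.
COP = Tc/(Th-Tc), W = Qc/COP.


COP = 270.1970 / 68.9440 = 3.9191
W = 1.4740 / 3.9191 = 0.3761 kW

COP = 3.9191, W = 0.3761 kW


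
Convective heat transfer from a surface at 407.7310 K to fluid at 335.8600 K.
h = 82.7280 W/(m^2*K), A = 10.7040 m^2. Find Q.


dT = 71.8710 K
Q = 82.7280 * 10.7040 * 71.8710 = 63643.2447 W

63643.2447 W


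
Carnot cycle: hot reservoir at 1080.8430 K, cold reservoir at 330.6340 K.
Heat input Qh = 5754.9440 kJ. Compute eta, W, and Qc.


eta = 1 - 330.6340/1080.8430 = 0.6941
W = 0.6941 * 5754.9440 = 3994.4847 kJ
Qc = 5754.9440 - 3994.4847 = 1760.4593 kJ

eta = 69.4096%, W = 3994.4847 kJ, Qc = 1760.4593 kJ


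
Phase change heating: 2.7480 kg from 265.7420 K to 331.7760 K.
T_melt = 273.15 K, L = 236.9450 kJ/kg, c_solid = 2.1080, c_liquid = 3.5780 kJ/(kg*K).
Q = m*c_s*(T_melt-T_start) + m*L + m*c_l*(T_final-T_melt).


Q1 (sensible, solid) = 2.7480 * 2.1080 * 7.4080 = 42.9129 kJ
Q2 (latent) = 2.7480 * 236.9450 = 651.1249 kJ
Q3 (sensible, liquid) = 2.7480 * 3.5780 * 58.6260 = 576.4310 kJ
Q_total = 1270.4688 kJ

1270.4688 kJ


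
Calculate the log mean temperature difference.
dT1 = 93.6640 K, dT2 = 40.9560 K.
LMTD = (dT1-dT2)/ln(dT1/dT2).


dT1/dT2 = 2.2869
ln(dT1/dT2) = 0.8272
LMTD = 52.7080 / 0.8272 = 63.7174 K

63.7174 K


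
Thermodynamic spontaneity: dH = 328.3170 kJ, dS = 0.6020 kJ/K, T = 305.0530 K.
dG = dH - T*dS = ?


T*dS = 305.0530 * 0.6020 = 183.6419 kJ
dG = 328.3170 - 183.6419 = 144.6751 kJ (non-spontaneous)

dG = 144.6751 kJ, non-spontaneous


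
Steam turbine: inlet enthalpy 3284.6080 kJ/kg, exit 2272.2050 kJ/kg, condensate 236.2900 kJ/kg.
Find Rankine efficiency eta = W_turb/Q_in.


W = 1012.4030 kJ/kg
Q_in = 3048.3180 kJ/kg
eta = 0.3321 = 33.2119%

eta = 33.2119%


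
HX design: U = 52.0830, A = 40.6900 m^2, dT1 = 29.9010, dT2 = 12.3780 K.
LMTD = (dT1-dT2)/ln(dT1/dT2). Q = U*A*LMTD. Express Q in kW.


LMTD = 19.8680 K
Q = 52.0830 * 40.6900 * 19.8680 = 42105.3933 W = 42.1054 kW

42.1054 kW


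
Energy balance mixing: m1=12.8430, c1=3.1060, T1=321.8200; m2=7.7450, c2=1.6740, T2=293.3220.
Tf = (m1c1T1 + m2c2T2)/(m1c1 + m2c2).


num = 16640.4729
den = 52.8555
Tf = 314.8296 K

314.8296 K


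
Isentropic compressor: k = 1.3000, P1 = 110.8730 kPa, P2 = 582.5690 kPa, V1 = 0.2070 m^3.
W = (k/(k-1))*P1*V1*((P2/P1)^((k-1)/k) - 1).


(k-1)/k = 0.2308
(P2/P1)^exp = 1.4665
W = 4.3333 * 110.8730 * 0.2070 * (1.4665 - 1) = 46.3922 kJ

46.3922 kJ


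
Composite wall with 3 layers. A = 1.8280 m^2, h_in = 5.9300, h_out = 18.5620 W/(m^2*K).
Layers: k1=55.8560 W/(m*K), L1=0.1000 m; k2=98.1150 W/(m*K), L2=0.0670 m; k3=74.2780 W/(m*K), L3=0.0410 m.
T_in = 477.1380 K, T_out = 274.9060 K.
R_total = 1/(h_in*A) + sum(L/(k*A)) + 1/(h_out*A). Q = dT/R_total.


R_conv_in = 1/(5.9300*1.8280) = 0.0923
R_1 = 0.1000/(55.8560*1.8280) = 0.0010
R_2 = 0.0670/(98.1150*1.8280) = 0.0004
R_3 = 0.0410/(74.2780*1.8280) = 0.0003
R_conv_out = 1/(18.5620*1.8280) = 0.0295
R_total = 0.1234 K/W
Q = 202.2320 / 0.1234 = 1639.1416 W

R_total = 0.1234 K/W, Q = 1639.1416 W


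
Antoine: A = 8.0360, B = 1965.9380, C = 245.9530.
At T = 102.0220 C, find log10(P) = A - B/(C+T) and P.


C+T = 347.9750
B/(C+T) = 5.6497
log10(P) = 8.0360 - 5.6497 = 2.3863
P = 10^2.3863 = 243.4148 mmHg

243.4148 mmHg


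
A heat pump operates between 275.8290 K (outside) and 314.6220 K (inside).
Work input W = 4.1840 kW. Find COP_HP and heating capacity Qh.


COP = 314.6220 / 38.7930 = 8.1103
Qh = 8.1103 * 4.1840 = 33.9334 kW

COP = 8.1103, Qh = 33.9334 kW


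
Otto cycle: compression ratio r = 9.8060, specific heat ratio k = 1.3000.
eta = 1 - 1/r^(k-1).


r^(k-1) = 1.9836
eta = 1 - 1/1.9836 = 0.4959 = 49.5859%

49.5859%


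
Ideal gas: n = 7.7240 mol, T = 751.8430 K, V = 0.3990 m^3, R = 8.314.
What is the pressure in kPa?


P = nRT/V = 7.7240 * 8.314 * 751.8430 / 0.3990
= 48281.3546 / 0.3990 = 121005.9011 Pa = 121.0059 kPa

121.0059 kPa


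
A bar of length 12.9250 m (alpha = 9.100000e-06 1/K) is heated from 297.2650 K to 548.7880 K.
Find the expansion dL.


dT = 251.5230 K
dL = 9.100000e-06 * 12.9250 * 251.5230 = 0.029584 m
L_final = 12.954584 m

dL = 0.029584 m


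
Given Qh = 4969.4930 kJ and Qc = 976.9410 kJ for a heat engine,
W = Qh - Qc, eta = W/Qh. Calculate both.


W = 4969.4930 - 976.9410 = 3992.5520 kJ
eta = 3992.5520 / 4969.4930 = 0.8034 = 80.3412%

W = 3992.5520 kJ, eta = 80.3412%


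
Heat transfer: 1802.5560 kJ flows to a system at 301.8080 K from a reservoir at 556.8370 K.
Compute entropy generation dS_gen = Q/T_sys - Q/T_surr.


dS_sys = 1802.5560/301.8080 = 5.9725 kJ/K
dS_surr = -1802.5560/556.8370 = -3.2371 kJ/K
dS_gen = 5.9725 - 3.2371 = 2.7354 kJ/K (irreversible)

dS_gen = 2.7354 kJ/K, irreversible


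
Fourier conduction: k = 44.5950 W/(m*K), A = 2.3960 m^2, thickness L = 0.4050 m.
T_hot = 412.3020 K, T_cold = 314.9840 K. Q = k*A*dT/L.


dT = 97.3180 K
Q = 44.5950 * 2.3960 * 97.3180 / 0.4050 = 25675.0403 W

25675.0403 W


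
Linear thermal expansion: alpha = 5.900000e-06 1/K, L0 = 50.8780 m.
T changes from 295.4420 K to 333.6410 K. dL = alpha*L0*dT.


dT = 38.1990 K
dL = 5.900000e-06 * 50.8780 * 38.1990 = 0.011467 m
L_final = 50.889467 m

dL = 0.011467 m


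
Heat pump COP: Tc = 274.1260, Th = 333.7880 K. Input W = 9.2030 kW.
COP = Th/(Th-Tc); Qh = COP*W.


COP = 333.7880 / 59.6620 = 5.5946
Qh = 5.5946 * 9.2030 = 51.4876 kW

COP = 5.5946, Qh = 51.4876 kW


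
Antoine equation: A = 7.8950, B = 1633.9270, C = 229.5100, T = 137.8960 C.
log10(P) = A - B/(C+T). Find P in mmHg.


C+T = 367.4060
B/(C+T) = 4.4472
log10(P) = 7.8950 - 4.4472 = 3.4478
P = 10^3.4478 = 2804.1589 mmHg

2804.1589 mmHg


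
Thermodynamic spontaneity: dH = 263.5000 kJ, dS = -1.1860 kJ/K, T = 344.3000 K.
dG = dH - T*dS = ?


T*dS = 344.3000 * -1.1860 = -408.3398 kJ
dG = 263.5000 + 408.3398 = 671.8398 kJ (non-spontaneous)

dG = 671.8398 kJ, non-spontaneous


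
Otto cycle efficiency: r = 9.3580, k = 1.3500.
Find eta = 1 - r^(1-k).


r^(k-1) = 2.1873
eta = 1 - 1/2.1873 = 0.5428 = 54.2821%

54.2821%


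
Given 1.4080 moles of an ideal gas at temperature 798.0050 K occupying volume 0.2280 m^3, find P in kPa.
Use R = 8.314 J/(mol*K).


P = nRT/V = 1.4080 * 8.314 * 798.0050 / 0.2280
= 9341.5359 / 0.2280 = 40971.6487 Pa = 40.9716 kPa

40.9716 kPa


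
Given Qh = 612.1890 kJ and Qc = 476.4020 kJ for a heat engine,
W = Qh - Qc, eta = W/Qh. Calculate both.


W = 612.1890 - 476.4020 = 135.7870 kJ
eta = 135.7870 / 612.1890 = 0.2218 = 22.1806%

W = 135.7870 kJ, eta = 22.1806%


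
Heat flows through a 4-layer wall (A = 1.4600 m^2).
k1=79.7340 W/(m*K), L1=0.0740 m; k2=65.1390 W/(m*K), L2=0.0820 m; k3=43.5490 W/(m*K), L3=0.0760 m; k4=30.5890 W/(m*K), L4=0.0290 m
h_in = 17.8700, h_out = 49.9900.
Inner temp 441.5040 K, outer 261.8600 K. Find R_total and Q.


R_conv_in = 1/(17.8700*1.4600) = 0.0383
R_1 = 0.0740/(79.7340*1.4600) = 0.0006
R_2 = 0.0820/(65.1390*1.4600) = 0.0009
R_3 = 0.0760/(43.5490*1.4600) = 0.0012
R_4 = 0.0290/(30.5890*1.4600) = 0.0006
R_conv_out = 1/(49.9900*1.4600) = 0.0137
R_total = 0.0554 K/W
Q = 179.6440 / 0.0554 = 3244.2817 W

R_total = 0.0554 K/W, Q = 3244.2817 W


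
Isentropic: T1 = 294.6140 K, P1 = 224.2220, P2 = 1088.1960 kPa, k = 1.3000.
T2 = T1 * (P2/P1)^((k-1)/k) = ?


(k-1)/k = 0.2308
(P2/P1)^exp = 1.4398
T2 = 294.6140 * 1.4398 = 424.1971 K

424.1971 K


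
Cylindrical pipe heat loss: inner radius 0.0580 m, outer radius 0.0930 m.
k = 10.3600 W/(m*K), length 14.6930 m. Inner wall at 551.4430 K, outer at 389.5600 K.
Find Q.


dT = 161.8830 K
ln(ro/ri) = 0.4722
Q = 2*pi*10.3600*14.6930*161.8830 / 0.4722 = 327918.1005 W

327918.1005 W


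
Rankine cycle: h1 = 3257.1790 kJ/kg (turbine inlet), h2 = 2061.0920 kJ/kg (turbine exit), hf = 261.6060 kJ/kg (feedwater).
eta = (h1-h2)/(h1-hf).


W = 1196.0870 kJ/kg
Q_in = 2995.5730 kJ/kg
eta = 0.3993 = 39.9285%

eta = 39.9285%


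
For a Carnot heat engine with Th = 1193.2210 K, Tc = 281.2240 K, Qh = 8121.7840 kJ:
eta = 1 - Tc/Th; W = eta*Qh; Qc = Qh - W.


eta = 1 - 281.2240/1193.2210 = 0.7643
W = 0.7643 * 8121.7840 = 6207.6033 kJ
Qc = 8121.7840 - 6207.6033 = 1914.1807 kJ

eta = 76.4315%, W = 6207.6033 kJ, Qc = 1914.1807 kJ


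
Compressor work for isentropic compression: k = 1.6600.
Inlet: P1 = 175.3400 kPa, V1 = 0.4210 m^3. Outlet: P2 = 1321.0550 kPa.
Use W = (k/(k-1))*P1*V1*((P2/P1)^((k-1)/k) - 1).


(k-1)/k = 0.3976
(P2/P1)^exp = 2.2320
W = 2.5152 * 175.3400 * 0.4210 * (2.2320 - 1) = 228.7458 kJ

228.7458 kJ


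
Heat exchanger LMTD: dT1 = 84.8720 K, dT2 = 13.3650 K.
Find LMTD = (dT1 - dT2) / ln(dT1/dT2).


dT1/dT2 = 6.3503
ln(dT1/dT2) = 1.8485
LMTD = 71.5070 / 1.8485 = 38.6837 K

38.6837 K


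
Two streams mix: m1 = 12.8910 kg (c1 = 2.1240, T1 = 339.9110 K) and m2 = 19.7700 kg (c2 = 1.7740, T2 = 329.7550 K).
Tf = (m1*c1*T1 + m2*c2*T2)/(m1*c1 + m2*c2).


num = 20872.0885
den = 62.4525
Tf = 334.2076 K

334.2076 K


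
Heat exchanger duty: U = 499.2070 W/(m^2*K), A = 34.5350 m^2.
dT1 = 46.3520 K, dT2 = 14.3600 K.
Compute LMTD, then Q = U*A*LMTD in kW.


LMTD = 27.3012 K
Q = 499.2070 * 34.5350 * 27.3012 = 470675.2897 W = 470.6753 kW

470.6753 kW


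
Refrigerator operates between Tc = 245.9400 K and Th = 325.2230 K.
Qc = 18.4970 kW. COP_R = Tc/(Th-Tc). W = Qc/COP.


COP = 245.9400 / 79.2830 = 3.1021
W = 18.4970 / 3.1021 = 5.9628 kW

COP = 3.1021, W = 5.9628 kW


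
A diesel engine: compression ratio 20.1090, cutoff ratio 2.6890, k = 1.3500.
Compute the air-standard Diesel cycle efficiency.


r^(k-1) = 2.8588
rc^k = 3.8014
eta = 0.5702 = 57.0236%

57.0236%


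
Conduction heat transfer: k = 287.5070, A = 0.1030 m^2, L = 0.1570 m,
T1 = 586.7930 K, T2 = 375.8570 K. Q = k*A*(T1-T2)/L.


dT = 210.9360 K
Q = 287.5070 * 0.1030 * 210.9360 / 0.1570 = 39786.5884 W

39786.5884 W


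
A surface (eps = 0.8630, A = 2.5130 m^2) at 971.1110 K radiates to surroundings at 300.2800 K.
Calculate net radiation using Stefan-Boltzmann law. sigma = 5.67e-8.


T^4 = 8.8936e+11
Tsurr^4 = 8.1303e+09
Q = 0.8630 * 5.67e-8 * 2.5130 * 8.8123e+11 = 108361.0887 W

108361.0887 W


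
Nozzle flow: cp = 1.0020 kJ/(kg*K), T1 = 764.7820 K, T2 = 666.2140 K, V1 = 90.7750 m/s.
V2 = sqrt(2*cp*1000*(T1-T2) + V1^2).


dT = 98.5680 K
2*cp*1000*dT = 197530.2720
V1^2 = 8240.1006
V2 = sqrt(205770.3726) = 453.6192 m/s

453.6192 m/s


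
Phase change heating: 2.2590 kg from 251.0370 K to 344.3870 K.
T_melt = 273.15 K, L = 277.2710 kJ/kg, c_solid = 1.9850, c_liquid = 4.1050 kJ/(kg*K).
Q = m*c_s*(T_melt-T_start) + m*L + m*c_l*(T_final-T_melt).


Q1 (sensible, solid) = 2.2590 * 1.9850 * 22.1130 = 99.1572 kJ
Q2 (latent) = 2.2590 * 277.2710 = 626.3552 kJ
Q3 (sensible, liquid) = 2.2590 * 4.1050 * 71.2370 = 660.5946 kJ
Q_total = 1386.1070 kJ

1386.1070 kJ


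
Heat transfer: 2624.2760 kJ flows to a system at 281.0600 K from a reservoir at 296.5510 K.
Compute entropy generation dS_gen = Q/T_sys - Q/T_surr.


dS_sys = 2624.2760/281.0600 = 9.3371 kJ/K
dS_surr = -2624.2760/296.5510 = -8.8493 kJ/K
dS_gen = 9.3371 - 8.8493 = 0.4877 kJ/K (irreversible)

dS_gen = 0.4877 kJ/K, irreversible


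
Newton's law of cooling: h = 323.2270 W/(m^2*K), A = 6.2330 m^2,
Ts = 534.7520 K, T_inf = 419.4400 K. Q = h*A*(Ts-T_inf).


dT = 115.3120 K
Q = 323.2270 * 6.2330 * 115.3120 = 232316.0757 W

232316.0757 W


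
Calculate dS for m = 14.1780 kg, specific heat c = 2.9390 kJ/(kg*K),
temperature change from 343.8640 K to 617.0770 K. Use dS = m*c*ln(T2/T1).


T2/T1 = 1.7945
ln(T2/T1) = 0.5847
dS = 14.1780 * 2.9390 * 0.5847 = 24.3659 kJ/K

24.3659 kJ/K


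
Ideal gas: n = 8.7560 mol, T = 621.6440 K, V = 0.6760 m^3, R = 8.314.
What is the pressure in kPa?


P = nRT/V = 8.7560 * 8.314 * 621.6440 / 0.6760
= 45254.0570 / 0.6760 = 66943.8713 Pa = 66.9439 kPa

66.9439 kPa


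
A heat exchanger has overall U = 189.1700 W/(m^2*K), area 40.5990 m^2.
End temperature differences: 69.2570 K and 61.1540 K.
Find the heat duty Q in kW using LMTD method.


LMTD = 65.1215 K
Q = 189.1700 * 40.5990 * 65.1215 = 500140.4755 W = 500.1405 kW

500.1405 kW


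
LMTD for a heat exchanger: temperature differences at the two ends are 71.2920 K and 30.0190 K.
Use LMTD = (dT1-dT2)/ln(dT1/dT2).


dT1/dT2 = 2.3749
ln(dT1/dT2) = 0.8650
LMTD = 41.2730 / 0.8650 = 47.7170 K

47.7170 K


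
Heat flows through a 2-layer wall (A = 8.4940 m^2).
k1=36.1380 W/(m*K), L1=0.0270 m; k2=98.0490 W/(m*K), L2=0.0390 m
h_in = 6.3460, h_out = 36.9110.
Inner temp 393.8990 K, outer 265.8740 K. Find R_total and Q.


R_conv_in = 1/(6.3460*8.4940) = 0.0186
R_1 = 0.0270/(36.1380*8.4940) = 8.7960e-05
R_2 = 0.0390/(98.0490*8.4940) = 4.6828e-05
R_conv_out = 1/(36.9110*8.4940) = 0.0032
R_total = 0.0219 K/W
Q = 128.0250 / 0.0219 = 5852.2433 W

R_total = 0.0219 K/W, Q = 5852.2433 W


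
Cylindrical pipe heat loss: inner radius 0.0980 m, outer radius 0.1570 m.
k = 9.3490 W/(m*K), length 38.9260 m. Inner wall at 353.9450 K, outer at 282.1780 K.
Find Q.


dT = 71.7670 K
ln(ro/ri) = 0.4713
Q = 2*pi*9.3490*38.9260*71.7670 / 0.4713 = 348202.6973 W

348202.6973 W


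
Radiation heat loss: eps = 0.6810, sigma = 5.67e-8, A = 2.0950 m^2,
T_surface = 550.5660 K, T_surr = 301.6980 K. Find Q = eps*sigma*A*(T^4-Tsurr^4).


T^4 = 9.1884e+10
Tsurr^4 = 8.2849e+09
Q = 0.6810 * 5.67e-8 * 2.0950 * 8.3599e+10 = 6762.5889 W

6762.5889 W


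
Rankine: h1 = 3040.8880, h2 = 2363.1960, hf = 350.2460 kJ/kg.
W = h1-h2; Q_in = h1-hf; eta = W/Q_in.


W = 677.6920 kJ/kg
Q_in = 2690.6420 kJ/kg
eta = 0.2519 = 25.1870%

eta = 25.1870%


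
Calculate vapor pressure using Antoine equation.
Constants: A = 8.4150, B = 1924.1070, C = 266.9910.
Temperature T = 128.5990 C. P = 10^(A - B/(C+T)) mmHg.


C+T = 395.5900
B/(C+T) = 4.8639
log10(P) = 8.4150 - 4.8639 = 3.5511
P = 10^3.5511 = 3557.1984 mmHg

3557.1984 mmHg


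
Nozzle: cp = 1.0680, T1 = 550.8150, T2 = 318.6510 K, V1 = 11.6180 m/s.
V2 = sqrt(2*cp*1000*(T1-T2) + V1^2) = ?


dT = 232.1640 K
2*cp*1000*dT = 495902.3040
V1^2 = 134.9779
V2 = sqrt(496037.2819) = 704.2991 m/s

704.2991 m/s
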